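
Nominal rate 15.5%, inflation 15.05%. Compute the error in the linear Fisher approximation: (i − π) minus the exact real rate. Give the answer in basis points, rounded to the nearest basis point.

6 basis points

Approximate: r ≈ 15.500% − 15.050% = 0.4500%
Exact: (1 + 0.1550)/(1 + 0.1505) − 1 = 0.3911%
Error = 0.4500% − 0.3911% = 0.0589% → 6 basis points.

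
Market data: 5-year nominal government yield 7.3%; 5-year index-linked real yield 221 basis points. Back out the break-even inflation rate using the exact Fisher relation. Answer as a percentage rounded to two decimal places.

(1 + π) = (1 + i)/(1 + r) = 1.07300 / 1.02210 = 1.049799
Break-even inflation = 1.049799 − 1 → 4.98%.

4.98%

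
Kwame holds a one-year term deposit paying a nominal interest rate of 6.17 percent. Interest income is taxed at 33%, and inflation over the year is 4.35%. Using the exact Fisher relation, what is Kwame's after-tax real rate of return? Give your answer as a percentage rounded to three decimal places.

After-tax nominal return = 6.17% × (1 − 0.33) = 4.1339%.
1 + r = 1.041339 / 1.04350 = 0.997929
After-tax real rate = 0.997929 − 1 → -0.207%.

-0.207%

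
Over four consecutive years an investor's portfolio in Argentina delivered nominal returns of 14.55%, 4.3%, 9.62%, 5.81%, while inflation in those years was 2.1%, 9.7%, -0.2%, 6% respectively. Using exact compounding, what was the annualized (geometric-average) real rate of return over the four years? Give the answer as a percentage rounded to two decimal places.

3.99%

Compound the nominal returns: 1.1455 × 1.0430 × 1.0962 × 1.0581 = 1.38578518.
Compound inflation: 1.0210 × 1.0970 × 0.9980 × 1.0600 = 1.18486474.
Deflate: 1.38578518 / 1.18486474 = 1.16957247.
Annualized real rate = 1.16957247^(1/4) − 1 = 3.9936% → 3.99%.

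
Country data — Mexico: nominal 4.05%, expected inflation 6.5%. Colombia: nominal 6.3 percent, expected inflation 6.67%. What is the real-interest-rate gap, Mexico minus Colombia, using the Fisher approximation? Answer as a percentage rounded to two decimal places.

-2.08%

Mexico: 4.05% − 6.5% = -2.450%
Colombia: 6.3% − 6.67% = -0.370%
Differential = -2.080% → -2.08%.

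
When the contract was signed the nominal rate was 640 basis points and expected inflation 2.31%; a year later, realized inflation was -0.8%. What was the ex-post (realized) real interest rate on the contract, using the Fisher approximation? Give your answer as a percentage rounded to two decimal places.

7.20%

Ex-post: 6.4% − (-0.8%) = 7.200%
So the realized real rate is 7.20%.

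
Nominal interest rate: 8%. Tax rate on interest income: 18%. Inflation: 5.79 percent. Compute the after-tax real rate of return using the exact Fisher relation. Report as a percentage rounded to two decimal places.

0.73%

After-tax nominal return = 8% × (1 − 0.18) = 6.5600%.
1 + r = 1.06560 / 1.05790 = 1.007279
After-tax real rate = 1.007279 − 1 → 0.73%.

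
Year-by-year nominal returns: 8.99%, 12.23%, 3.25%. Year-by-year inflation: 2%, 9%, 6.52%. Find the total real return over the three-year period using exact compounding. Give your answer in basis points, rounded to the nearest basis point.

Compound the nominal returns: 1.0899 × 1.1223 × 1.0325 = 1.262949.
Compound inflation: 1.0200 × 1.0900 × 1.0652 = 1.184289.
Deflate: 1.262949 / 1.184289 = 1.066419.
Total real return = 1.066419 − 1 → 664 basis points.

664 basis points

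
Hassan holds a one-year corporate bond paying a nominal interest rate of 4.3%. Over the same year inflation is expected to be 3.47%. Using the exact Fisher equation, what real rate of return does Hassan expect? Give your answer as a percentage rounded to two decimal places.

By the Fisher equation, 1 + r = (1 + i)/(1 + π).
1 + r = 1.04300 / 1.03470 = 1.008022
r = 1.008022 − 1 = 0.8022%, i.e. 0.80%.

0.80%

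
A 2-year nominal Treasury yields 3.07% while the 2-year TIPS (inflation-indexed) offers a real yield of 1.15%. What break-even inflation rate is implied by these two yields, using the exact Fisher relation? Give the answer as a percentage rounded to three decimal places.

1.898%

(1 + π) = (1 + i)/(1 + r) = 1.03070 / 1.01150 = 1.018982
Break-even inflation = 1.018982 − 1 → 1.898%.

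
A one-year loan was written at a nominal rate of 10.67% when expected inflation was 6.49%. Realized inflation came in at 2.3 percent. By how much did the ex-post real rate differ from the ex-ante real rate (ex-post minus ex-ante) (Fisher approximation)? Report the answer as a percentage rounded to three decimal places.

Ex-ante: 10.67% − 6.49% = 4.180%
Ex-post: 10.67% − 2.3% = 8.370%
Difference (ex-post − ex-ante) = 4.1900% → 4.190%.

4.190%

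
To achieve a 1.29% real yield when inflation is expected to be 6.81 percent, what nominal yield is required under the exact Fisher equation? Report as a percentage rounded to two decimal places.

(1 + i) = (1 + r)(1 + π) = 1.01290 × 1.06810 = 1.08187849
i = 1.08187849 − 1, so the required nominal rate is 8.19%.

8.19%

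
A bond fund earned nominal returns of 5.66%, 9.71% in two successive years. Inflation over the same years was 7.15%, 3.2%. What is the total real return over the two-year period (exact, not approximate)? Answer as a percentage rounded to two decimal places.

4.83%

Compound the nominal returns: 1.0566 × 1.0971 = 1.159196.
Compound inflation: 1.0715 × 1.0320 = 1.105788.
Deflate: 1.159196 / 1.105788 = 1.048298.
Total real return = 1.048298 − 1 → 4.83%.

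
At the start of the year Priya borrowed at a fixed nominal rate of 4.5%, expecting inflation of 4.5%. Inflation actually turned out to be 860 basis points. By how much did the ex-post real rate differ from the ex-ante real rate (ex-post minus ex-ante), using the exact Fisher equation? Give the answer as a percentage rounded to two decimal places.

-3.78%

Ex-ante: (1 + 0.0450)/(1 + 0.0450) − 1 = 0.0000%
Ex-post: (1 + 0.0450)/(1 + 0.0860) − 1 = -3.7753%
Difference (ex-post − ex-ante) = -3.7753% → -3.78%.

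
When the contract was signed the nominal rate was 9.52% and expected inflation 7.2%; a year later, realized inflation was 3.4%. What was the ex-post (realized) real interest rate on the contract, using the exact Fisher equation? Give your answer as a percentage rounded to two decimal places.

Ex-post: (1 + 0.0952)/(1 + 0.0340) − 1 = 5.9188%
So the realized real rate is 5.92%.

5.92%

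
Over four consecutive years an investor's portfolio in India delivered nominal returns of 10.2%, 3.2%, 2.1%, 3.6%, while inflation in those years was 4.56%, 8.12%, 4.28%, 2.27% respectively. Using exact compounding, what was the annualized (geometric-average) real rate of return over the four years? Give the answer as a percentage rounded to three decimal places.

Compound the nominal returns: 1.1020 × 1.0320 × 1.0210 × 1.0360 = 1.20294782.
Compound inflation: 1.0456 × 1.0812 × 1.0428 × 1.0227 = 1.20564900.
Deflate: 1.20294782 / 1.20564900 = 0.99775956.
Annualized real rate = 0.99775956^(1/4) − 1 = -0.0561% → -0.056%.

-0.056%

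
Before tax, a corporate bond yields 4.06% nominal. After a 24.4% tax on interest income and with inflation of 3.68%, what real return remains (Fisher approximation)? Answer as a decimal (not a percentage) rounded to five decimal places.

-0.00611

After-tax nominal return = 4.06% × (1 − 0.244) = 3.06936%.
r ≈ 3.06936% − 3.68% → -0.00611.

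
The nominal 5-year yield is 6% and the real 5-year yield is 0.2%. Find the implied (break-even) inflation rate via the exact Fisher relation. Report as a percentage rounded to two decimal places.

5.79%

(1 + π) = (1 + i)/(1 + r) = 1.06000 / 1.00200 = 1.057884
Break-even inflation = 1.057884 − 1 → 5.79%.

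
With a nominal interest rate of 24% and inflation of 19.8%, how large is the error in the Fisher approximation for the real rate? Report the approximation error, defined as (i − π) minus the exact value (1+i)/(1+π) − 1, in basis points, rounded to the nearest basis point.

Approximate: r ≈ 24.000% − 19.800% = 4.2000%
Exact: (1 + 0.2400)/(1 + 0.1980) − 1 = 3.5058%
Error = 4.2000% − 3.5058% = 0.6942% → 69 basis points.

69 basis points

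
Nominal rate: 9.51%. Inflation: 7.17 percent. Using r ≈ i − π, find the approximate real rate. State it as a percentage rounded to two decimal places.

r ≈ i − π = 9.51% − 7.17% = 2.34%.

2.34%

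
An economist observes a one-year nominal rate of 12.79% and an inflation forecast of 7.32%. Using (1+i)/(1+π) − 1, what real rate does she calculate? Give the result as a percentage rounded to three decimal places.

1 + r = 1.12790 / 1.07320 = 1.050969
r = 1.050969 − 1 = 5.0969%, i.e. 5.097%.

5.097%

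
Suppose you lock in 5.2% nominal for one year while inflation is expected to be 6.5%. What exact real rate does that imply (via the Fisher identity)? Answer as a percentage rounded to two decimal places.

1 + r = 1.05200 / 1.06500 = 0.987793
r = 0.987793 − 1 = -1.2207%, i.e. -1.22%.

-1.22%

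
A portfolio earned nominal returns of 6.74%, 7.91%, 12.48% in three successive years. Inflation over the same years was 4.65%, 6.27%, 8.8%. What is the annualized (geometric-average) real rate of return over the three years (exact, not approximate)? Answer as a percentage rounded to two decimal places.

2.30%

Nominal growth factor = 1.0674 × 1.0791 × 1.1248 = 1.29557989
Price-level growth factor = 1.0465 × 1.0627 × 1.0880 = 1.20998172
Real growth factor = 1.29557989 / 1.20998172 = 1.07074336
Annualized real rate = 1.07074336^(1/3) − 1 = 2.3046% → 2.30%.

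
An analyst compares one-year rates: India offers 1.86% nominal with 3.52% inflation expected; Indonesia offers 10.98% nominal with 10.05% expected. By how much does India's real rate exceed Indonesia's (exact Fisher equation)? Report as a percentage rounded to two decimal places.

-2.45%

India: (1 + 0.0186)/(1 + 0.0352) − 1 = -1.6036%
Indonesia: (1 + 0.1098)/(1 + 0.1005) − 1 = 0.8451%
Differential = -1.6036% − 0.8451% = -2.4486% → -2.45%.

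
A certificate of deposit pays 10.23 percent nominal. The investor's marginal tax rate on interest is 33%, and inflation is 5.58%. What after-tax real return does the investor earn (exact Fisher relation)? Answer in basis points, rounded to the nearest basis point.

121 basis points

After-tax nominal return = 10.23% × (1 − 0.33) = 6.8541%.
1 + r = 1.068541 / 1.05580 = 1.012068
After-tax real rate = 1.012068 − 1 → 121 basis points.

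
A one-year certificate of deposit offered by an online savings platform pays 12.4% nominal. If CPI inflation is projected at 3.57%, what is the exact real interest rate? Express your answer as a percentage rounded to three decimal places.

By the Fisher equation, 1 + r = (1 + i)/(1 + π).
1 + r = 1.12400 / 1.03570 = 1.085256
r = 1.085256 − 1 = 8.5256%, i.e. 8.526%.

8.526%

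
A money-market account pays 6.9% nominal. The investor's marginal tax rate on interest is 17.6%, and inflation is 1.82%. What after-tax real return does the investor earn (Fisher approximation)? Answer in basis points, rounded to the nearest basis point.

387 basis points

After-tax nominal return = 6.9% × (1 − 0.176) = 5.6856%.
r ≈ 5.6856% − 1.82% → 387 basis points.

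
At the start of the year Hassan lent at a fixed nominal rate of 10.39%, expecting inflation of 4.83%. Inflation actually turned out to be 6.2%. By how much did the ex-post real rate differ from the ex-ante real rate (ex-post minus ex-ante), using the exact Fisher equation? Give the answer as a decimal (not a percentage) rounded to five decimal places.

Ex-ante: (1 + 0.1039)/(1 + 0.0483) − 1 = 5.3038%
Ex-post: (1 + 0.1039)/(1 + 0.0620) − 1 = 3.9454%
Difference (ex-post − ex-ante) = -1.3584% → -0.01358.

-0.01358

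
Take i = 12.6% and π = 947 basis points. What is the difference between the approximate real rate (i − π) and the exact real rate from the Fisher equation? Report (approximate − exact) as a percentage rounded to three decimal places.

0.271%

Approximate: r ≈ 12.600% − 9.470% = 3.1300%
Exact: (1 + 0.1260)/(1 + 0.0947) − 1 = 2.8592%
Error = 3.1300% − 2.8592% = 0.2708% → 0.271%.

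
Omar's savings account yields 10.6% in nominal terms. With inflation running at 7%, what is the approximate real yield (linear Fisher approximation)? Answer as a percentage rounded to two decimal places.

3.60%

r ≈ i − π = 10.6% − 7% = 3.60%.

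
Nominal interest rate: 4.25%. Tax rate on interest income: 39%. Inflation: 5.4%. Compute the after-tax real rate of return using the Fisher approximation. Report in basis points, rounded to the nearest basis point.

After-tax nominal return = 4.25% × (1 − 0.39) = 2.5925%.
r ≈ 2.5925% − 5.4% → -281 basis points.

-281 basis points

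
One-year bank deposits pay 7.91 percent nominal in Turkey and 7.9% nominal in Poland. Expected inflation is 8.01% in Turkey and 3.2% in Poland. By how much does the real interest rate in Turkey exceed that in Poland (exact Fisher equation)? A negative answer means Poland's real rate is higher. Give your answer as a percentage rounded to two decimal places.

-4.65%

Turkey: (1 + 0.0791)/(1 + 0.0801) − 1 = -0.0926%
Poland: (1 + 0.0790)/(1 + 0.0320) − 1 = 4.5543%
Differential = -0.0926% − 4.5543% = -4.6468% → -4.65%.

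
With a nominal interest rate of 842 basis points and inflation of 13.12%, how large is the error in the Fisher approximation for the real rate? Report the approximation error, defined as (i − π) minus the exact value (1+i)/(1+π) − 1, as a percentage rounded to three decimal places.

Approximate: r ≈ 8.420% − 13.120% = -4.7000%
Exact: (1 + 0.0842)/(1 + 0.1312) − 1 = -4.1549%
Error = -4.7000% − (-4.1549%) = -0.5451% → -0.545%.

-0.545%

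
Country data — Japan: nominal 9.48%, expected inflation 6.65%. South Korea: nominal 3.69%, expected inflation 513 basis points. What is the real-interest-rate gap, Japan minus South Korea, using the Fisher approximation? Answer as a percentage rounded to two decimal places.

4.27%

Japan: 9.48% − 6.65% = 2.830%
South Korea: 3.69% − 5.13% = -1.440%
Differential = 4.270% → 4.27%.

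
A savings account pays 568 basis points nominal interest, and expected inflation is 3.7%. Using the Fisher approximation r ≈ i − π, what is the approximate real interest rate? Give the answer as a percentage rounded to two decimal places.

r ≈ i − π = 5.68% − 3.7% = 1.98%.

1.98%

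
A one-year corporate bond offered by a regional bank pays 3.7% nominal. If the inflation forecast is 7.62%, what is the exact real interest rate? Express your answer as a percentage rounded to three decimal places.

1 + r = 1.03700 / 1.07620 = 0.963576
r = 0.963576 − 1 = -3.6424%, i.e. -3.642%.

-3.642%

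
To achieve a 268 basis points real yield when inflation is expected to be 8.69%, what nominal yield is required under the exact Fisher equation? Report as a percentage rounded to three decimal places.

(1 + i) = (1 + r)(1 + π) = 1.02680 × 1.08690 = 1.11602892
i = 1.11602892 − 1, so the required nominal rate is 11.603%.

11.603%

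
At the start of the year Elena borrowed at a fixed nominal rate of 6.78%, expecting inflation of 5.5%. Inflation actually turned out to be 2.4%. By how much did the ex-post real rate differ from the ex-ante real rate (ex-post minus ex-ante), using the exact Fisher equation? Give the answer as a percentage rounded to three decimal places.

3.064%

Ex-ante: (1 + 0.0678)/(1 + 0.0550) − 1 = 1.2133%
Ex-post: (1 + 0.0678)/(1 + 0.0240) − 1 = 4.2773%
Difference (ex-post − ex-ante) = 3.0641% → 3.064%.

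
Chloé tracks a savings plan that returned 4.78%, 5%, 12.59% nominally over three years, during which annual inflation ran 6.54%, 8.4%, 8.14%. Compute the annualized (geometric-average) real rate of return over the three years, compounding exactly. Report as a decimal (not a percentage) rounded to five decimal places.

-0.00273

Compound the nominal returns: 1.0478 × 1.0500 × 1.1259 = 1.23870392.
Compound inflation: 1.0654 × 1.0840 × 1.0814 = 1.24890194.
Deflate: 1.23870392 / 1.24890194 = 0.99183441.
Annualized real rate = 0.99183441^(1/3) − 1 = -0.2729% → -0.00273.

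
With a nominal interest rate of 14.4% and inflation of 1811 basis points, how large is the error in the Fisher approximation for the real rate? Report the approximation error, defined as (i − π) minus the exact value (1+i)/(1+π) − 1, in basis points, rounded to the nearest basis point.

Approximate: r ≈ 14.400% − 18.110% = -3.7100%
Exact: (1 + 0.1440)/(1 + 0.1811) − 1 = -3.1411%
Error = -3.7100% − (-3.1411%) = -0.5689% → -57 basis points.

-57 basis points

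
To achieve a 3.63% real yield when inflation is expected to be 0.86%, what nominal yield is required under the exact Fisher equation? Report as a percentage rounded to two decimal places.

(1 + i) = (1 + r)(1 + π) = 1.03630 × 1.00860 = 1.04521218
i = 1.04521218 − 1, so the required nominal rate is 4.52%.

4.52%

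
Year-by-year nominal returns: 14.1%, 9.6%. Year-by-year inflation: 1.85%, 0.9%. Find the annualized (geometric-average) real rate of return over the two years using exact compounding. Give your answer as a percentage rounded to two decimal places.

Compound the nominal returns: 1.1410 × 1.0960 = 1.25053600.
Compound inflation: 1.0185 × 1.0090 = 1.02766650.
Deflate: 1.25053600 / 1.02766650 = 1.21686948.
Annualized real rate = 1.21686948^(1/2) − 1 = 10.3118% → 10.31%.

10.31%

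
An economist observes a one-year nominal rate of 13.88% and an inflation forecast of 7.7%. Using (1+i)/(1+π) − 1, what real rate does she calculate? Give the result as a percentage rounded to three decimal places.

5.738%

By the Fisher equation, 1 + r = (1 + i)/(1 + π).
1 + r = 1.13880 / 1.07700 = 1.057382
r = 1.057382 − 1 = 5.7382%, i.e. 5.738%.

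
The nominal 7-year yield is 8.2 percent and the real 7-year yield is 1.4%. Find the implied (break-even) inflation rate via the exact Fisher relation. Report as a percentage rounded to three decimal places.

6.706%

(1 + π) = (1 + i)/(1 + r) = 1.08200 / 1.01400 = 1.067061
Break-even inflation = 1.067061 − 1 → 6.706%.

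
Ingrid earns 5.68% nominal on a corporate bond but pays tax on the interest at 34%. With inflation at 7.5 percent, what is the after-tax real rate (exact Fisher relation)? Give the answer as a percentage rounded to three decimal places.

After-tax nominal return = 5.68% × (1 − 0.34) = 3.7488%.
1 + r = 1.037488 / 1.07500 = 0.9651051
After-tax real rate = 0.9651051 − 1 → -3.489%.

-3.489%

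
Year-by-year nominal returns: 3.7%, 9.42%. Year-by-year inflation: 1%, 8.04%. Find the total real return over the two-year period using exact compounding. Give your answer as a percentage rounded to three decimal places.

Nominal growth factor = 1.0370 × 1.0942 = 1.134685
Price-level growth factor = 1.0100 × 1.0804 = 1.091204
Real growth factor = 1.134685 / 1.091204 = 1.039847
Total real return = 1.039847 − 1 → 3.985%.

3.985%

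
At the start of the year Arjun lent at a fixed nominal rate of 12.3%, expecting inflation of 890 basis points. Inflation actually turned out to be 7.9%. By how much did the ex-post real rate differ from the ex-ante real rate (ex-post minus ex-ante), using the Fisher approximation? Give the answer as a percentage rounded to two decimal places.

Ex-ante: 12.3% − 8.9% = 3.400%
Ex-post: 12.3% − 7.9% = 4.400%
Difference (ex-post − ex-ante) = 1.0000% → 1.00%.

1.00%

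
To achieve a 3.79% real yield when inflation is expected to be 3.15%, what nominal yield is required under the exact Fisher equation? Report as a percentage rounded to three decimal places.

(1 + i) = (1 + r)(1 + π) = 1.03790 × 1.03150 = 1.07059385
i = 1.07059385 − 1, so the required nominal rate is 7.059%.

7.059%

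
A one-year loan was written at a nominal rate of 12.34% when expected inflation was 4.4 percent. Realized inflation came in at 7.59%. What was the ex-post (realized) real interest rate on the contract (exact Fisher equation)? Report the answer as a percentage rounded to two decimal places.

4.41%

Ex-post: (1 + 0.1234)/(1 + 0.0759) − 1 = 4.4149%
So the realized real rate is 4.41%.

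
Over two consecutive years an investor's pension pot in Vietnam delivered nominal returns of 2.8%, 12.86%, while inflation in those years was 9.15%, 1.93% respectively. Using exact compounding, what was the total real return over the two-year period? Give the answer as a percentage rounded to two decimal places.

Nominal growth factor = 1.0280 × 1.1286 = 1.160201
Price-level growth factor = 1.0915 × 1.0193 = 1.112566
Real growth factor = 1.160201 / 1.112566 = 1.042815
Total real return = 1.042815 − 1 → 4.28%.

4.28%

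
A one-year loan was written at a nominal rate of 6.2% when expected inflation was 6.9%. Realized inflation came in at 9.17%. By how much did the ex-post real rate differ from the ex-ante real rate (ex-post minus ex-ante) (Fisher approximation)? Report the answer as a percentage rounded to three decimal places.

Ex-ante: 6.2% − 6.9% = -0.700%
Ex-post: 6.2% − 9.17% = -2.970%
Difference (ex-post − ex-ante) = -2.2700% → -2.270%.

-2.270%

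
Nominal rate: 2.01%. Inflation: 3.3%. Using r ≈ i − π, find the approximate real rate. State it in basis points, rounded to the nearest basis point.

r ≈ i − π = 2.01% − 3.3% = -129 basis points.

-129 basis points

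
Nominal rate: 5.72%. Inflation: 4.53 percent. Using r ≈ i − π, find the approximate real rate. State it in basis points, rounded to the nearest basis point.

119 basis points

r ≈ i − π = 5.72% − 4.53% = 119 basis points.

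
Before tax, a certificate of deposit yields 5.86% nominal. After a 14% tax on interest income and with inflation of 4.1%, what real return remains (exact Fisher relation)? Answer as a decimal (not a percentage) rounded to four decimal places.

After-tax nominal return = 5.86% × (1 − 0.14) = 5.0396%.
1 + r = 1.050396 / 1.04100 = 1.009026
After-tax real rate = 1.009026 − 1 → 0.0090.

0.0090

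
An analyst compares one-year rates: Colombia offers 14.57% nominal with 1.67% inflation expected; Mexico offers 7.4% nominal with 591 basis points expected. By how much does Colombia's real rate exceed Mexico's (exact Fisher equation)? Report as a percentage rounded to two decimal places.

11.28%

Colombia: (1 + 0.1457)/(1 + 0.0167) − 1 = 12.6881%
Mexico: (1 + 0.0740)/(1 + 0.0591) − 1 = 1.4069%
Differential = 12.6881% − 1.4069% = 11.2813% → 11.28%.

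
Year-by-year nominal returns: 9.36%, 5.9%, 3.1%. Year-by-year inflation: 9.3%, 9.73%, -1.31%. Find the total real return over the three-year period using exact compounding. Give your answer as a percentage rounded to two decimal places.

0.88%

Nominal growth factor = 1.0936 × 1.0590 × 1.0310 = 1.194024
Price-level growth factor = 1.0930 × 1.0973 × 0.9869 = 1.183637
Real growth factor = 1.194024 / 1.183637 = 1.008775
Total real return = 1.008775 − 1 → 0.88%.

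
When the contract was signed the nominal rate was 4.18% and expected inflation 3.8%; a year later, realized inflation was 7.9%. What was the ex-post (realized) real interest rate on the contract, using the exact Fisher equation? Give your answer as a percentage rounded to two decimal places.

Ex-post: (1 + 0.0418)/(1 + 0.0790) − 1 = -3.4476%
So the realized real rate is -3.45%.

-3.45%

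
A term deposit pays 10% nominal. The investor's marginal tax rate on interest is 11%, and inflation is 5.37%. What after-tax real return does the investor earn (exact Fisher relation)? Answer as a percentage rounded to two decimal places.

3.35%

After-tax nominal return = 10% × (1 − 0.11) = 8.9000%.
1 + r = 1.08900 / 1.05370 = 1.033501
After-tax real rate = 1.033501 − 1 → 3.35%.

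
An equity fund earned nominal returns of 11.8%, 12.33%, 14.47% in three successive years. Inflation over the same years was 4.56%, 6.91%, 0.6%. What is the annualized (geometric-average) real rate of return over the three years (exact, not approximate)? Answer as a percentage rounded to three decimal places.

Nominal growth factor = 1.1180 × 1.1233 × 1.1447 = 1.43757081
Price-level growth factor = 1.0456 × 1.0691 × 1.0060 = 1.12455807
Real growth factor = 1.43757081 / 1.12455807 = 1.27834289
Annualized real rate = 1.27834289^(1/3) − 1 = 8.5298% → 8.530%.

8.530%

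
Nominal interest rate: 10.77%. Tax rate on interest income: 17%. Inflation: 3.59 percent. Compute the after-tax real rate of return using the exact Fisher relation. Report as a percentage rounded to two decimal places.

5.16%

After-tax nominal return = 10.77% × (1 − 0.17) = 8.9391%.
1 + r = 1.089391 / 1.03590 = 1.051637
After-tax real rate = 1.051637 − 1 → 5.16%.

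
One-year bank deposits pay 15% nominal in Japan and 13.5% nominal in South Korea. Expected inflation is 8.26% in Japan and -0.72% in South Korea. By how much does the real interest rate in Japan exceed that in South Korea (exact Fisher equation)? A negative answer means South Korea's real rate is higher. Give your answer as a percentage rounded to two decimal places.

Japan: (1 + 0.1500)/(1 + 0.0826) − 1 = 6.2258%
South Korea: (1 + 0.1350)/(1 − 0.0072) − 1 = 14.3231%
Differential = 6.2258% − 14.3231% = -8.0974% → -8.10%.

-8.10%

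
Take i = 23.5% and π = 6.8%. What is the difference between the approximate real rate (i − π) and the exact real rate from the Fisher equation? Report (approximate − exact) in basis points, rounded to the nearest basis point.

Approximate: r ≈ 23.500% − 6.800% = 16.7000%
Exact: (1 + 0.2350)/(1 + 0.0680) − 1 = 15.6367%
Error = 16.7000% − 15.6367% = 1.0633% → 106 basis points.

106 basis points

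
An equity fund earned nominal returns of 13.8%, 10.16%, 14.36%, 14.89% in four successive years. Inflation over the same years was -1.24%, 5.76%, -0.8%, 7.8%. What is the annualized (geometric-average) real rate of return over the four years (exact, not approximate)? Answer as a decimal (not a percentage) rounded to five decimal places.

Nominal growth factor = 1.1380 × 1.1016 × 1.1436 × 1.1489 = 1.64710985
Price-level growth factor = 0.9876 × 1.0576 × 0.9920 × 1.0780 = 1.11694800
Real growth factor = 1.64710985 / 1.11694800 = 1.47465222
Annualized real rate = 1.47465222^(1/4) − 1 = 10.1977% → 0.10198.

0.10198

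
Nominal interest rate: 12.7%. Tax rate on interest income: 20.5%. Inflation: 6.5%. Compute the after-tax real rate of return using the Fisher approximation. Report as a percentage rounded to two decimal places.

After-tax nominal return = 12.7% × (1 − 0.205) = 10.0965%.
r ≈ 10.0965% − 6.5% → 3.60%.

3.60%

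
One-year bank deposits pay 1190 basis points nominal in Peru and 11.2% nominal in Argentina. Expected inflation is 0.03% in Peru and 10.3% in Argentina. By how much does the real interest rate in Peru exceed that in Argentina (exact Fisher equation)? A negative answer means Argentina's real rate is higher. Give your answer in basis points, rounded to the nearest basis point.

1105 basis points

Peru: (1 + 0.1190)/(1 + 0.0003) − 1 = 11.8664%
Argentina: (1 + 0.1120)/(1 + 0.1030) − 1 = 0.8160%
Differential = 11.8664% − 0.8160% = 11.0505% → 1105 basis points.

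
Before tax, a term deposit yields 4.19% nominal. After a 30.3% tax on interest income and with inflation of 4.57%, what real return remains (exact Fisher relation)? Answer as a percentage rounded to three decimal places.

-1.577%

After-tax nominal return = 4.19% × (1 − 0.303) = 2.92043%.
1 + r = 1.0292043 / 1.04570 = 0.9842252
After-tax real rate = 0.9842252 − 1 → -1.577%.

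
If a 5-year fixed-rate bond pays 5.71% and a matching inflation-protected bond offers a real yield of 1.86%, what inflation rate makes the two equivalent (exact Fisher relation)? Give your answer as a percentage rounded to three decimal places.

3.780%

(1 + π) = (1 + i)/(1 + r) = 1.05710 / 1.01860 = 1.037797
Break-even inflation = 1.037797 − 1 → 3.780%.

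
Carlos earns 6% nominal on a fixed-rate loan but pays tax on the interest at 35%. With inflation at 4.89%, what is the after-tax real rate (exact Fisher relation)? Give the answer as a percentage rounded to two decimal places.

-0.94%

After-tax nominal return = 6% × (1 − 0.35) = 3.9000%.
1 + r = 1.03900 / 1.04890 = 0.990562
After-tax real rate = 0.990562 − 1 → -0.94%.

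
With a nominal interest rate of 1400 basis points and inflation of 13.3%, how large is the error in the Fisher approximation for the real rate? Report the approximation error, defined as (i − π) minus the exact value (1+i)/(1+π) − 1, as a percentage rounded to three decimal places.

Approximate: r ≈ 14.000% − 13.300% = 0.7000%
Exact: (1 + 0.1400)/(1 + 0.1330) − 1 = 0.6178%
Error = 0.7000% − 0.6178% = 0.0822% → 0.082%.

0.082%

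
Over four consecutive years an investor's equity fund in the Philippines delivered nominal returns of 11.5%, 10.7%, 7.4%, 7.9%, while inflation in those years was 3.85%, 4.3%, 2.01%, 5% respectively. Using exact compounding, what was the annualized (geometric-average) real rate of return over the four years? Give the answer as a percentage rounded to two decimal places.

5.37%

Compound the nominal returns: 1.1150 × 1.1070 × 1.0740 × 1.0790 = 1.43036941.
Compound inflation: 1.0385 × 1.0430 × 1.0201 × 1.0500 = 1.16017327.
Deflate: 1.43036941 / 1.16017327 = 1.23289292.
Annualized real rate = 1.23289292^(1/4) − 1 = 5.3735% → 5.37%.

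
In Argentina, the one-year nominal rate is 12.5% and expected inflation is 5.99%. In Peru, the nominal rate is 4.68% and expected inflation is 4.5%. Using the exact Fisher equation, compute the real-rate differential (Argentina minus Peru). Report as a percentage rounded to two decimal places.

Argentina: (1 + 0.1250)/(1 + 0.0599) − 1 = 6.1421%
Peru: (1 + 0.0468)/(1 + 0.0450) − 1 = 0.1722%
Differential = 6.1421% − 0.1722% = 5.9698% → 5.97%.

5.97%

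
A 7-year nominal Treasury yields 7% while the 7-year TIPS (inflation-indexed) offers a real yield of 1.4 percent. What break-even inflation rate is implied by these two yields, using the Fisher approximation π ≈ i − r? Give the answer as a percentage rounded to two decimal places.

π ≈ i − r = 7% − 1.4% → 5.60%.

5.60%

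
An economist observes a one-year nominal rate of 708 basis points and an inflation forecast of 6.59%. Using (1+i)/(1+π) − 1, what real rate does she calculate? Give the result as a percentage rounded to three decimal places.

1 + r = 1.07080 / 1.06590 = 1.004597
r = 1.004597 − 1 = 0.4597%, i.e. 0.460%.

0.460%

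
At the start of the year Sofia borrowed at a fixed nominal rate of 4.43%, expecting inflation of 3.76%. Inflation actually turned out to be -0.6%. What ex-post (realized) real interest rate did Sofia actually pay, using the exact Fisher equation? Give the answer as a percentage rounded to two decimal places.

5.06%

Ex-post: (1 + 0.0443)/(1 − 0.0060) − 1 = 5.0604%
So the realized real rate is 5.06%.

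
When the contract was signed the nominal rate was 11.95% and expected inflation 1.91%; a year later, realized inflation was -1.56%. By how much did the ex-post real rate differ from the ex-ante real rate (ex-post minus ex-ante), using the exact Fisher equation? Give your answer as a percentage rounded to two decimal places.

3.87%

Ex-ante: (1 + 0.1195)/(1 + 0.0191) − 1 = 9.8518%
Ex-post: (1 + 0.1195)/(1 − 0.0156) − 1 = 13.7241%
Difference (ex-post − ex-ante) = 3.8723% → 3.87%.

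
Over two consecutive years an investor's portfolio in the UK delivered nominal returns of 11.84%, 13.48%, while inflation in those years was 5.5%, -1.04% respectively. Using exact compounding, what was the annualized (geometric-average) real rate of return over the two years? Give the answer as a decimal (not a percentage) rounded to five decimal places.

Compound the nominal returns: 1.1184 × 1.1348 = 1.26916032.
Compound inflation: 1.0550 × 0.9896 = 1.04402800.
Deflate: 1.26916032 / 1.04402800 = 1.21563820.
Annualized real rate = 1.21563820^(1/2) − 1 = 10.2560% → 0.10256.

0.10256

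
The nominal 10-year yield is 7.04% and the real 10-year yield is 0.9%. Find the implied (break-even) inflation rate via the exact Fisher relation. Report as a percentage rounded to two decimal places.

6.09%

(1 + π) = (1 + i)/(1 + r) = 1.07040 / 1.00900 = 1.060852
Break-even inflation = 1.060852 − 1 → 6.09%.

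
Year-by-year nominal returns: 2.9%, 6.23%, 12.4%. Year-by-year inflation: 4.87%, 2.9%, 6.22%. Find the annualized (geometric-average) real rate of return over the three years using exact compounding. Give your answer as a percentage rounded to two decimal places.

Nominal growth factor = 1.0290 × 1.0623 × 1.1240 = 1.22865193
Price-level growth factor = 1.0487 × 1.0290 × 1.0622 = 1.14623309
Real growth factor = 1.22865193 / 1.14623309 = 1.07190409
Annualized real rate = 1.07190409^(1/3) − 1 = 2.3415% → 2.34%.

2.34%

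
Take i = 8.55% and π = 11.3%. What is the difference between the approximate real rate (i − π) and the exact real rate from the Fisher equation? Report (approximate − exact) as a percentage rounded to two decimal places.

-0.28%

Approximate: r ≈ 8.550% − 11.300% = -2.7500%
Exact: (1 + 0.0855)/(1 + 0.1130) − 1 = -2.4708%
Error = -2.7500% − (-2.4708%) = -0.2792% → -0.28%.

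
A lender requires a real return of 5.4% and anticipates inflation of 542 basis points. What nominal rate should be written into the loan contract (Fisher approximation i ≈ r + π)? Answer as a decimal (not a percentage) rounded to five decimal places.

i ≈ r + π = 5.4% + 5.42% = 0.10820.

0.10820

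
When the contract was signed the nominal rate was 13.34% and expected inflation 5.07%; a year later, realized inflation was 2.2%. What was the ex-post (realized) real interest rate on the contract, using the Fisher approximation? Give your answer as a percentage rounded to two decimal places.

Ex-post: 13.34% − 2.2% = 11.140%
So the realized real rate is 11.14%.

11.14%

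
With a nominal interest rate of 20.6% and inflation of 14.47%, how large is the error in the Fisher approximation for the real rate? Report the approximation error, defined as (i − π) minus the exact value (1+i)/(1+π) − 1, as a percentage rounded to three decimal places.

0.775%

Approximate: r ≈ 20.600% − 14.470% = 6.1300%
Exact: (1 + 0.2060)/(1 + 0.1447) − 1 = 5.3551%
Error = 6.1300% − 5.3551% = 0.7749% → 0.775%.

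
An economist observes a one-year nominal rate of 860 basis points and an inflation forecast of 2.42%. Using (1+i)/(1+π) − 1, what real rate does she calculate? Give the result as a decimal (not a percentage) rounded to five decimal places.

By the Fisher equation, 1 + r = (1 + i)/(1 + π).
1 + r = 1.08600 / 1.02420 = 1.060340
r = 1.060340 − 1 = 6.0340%, i.e. 0.06034.

0.06034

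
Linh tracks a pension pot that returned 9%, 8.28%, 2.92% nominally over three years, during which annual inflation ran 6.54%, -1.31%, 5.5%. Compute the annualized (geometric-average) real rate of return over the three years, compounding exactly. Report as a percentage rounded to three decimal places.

Nominal growth factor = 1.0900 × 1.0828 × 1.0292 = 1.21471536
Price-level growth factor = 1.0654 × 0.9869 × 1.0550 = 1.10927264
Real growth factor = 1.21471536 / 1.10927264 = 1.09505573
Annualized real rate = 1.09505573^(1/3) − 1 = 3.0731% → 3.073%.

3.073%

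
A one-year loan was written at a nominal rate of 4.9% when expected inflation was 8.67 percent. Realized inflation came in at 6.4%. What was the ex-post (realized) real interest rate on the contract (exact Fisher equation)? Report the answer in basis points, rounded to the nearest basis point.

Ex-post: (1 + 0.0490)/(1 + 0.0640) − 1 = -1.4098%
So the realized real rate is -141 basis points.

-141 basis points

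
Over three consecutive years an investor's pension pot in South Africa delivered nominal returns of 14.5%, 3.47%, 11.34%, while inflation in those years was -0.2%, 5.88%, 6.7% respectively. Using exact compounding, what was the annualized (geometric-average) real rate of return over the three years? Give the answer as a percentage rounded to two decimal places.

5.37%

Nominal growth factor = 1.1450 × 1.0347 × 1.1134 = 1.31908005
Price-level growth factor = 0.9980 × 1.0588 × 1.0670 = 1.12748012
Real growth factor = 1.31908005 / 1.12748012 = 1.16993642
Annualized real rate = 1.16993642^(1/3) − 1 = 5.3709% → 5.37%.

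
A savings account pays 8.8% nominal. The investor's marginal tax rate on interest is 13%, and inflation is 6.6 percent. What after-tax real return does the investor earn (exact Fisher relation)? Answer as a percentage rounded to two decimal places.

0.99%

After-tax nominal return = 8.8% × (1 − 0.13) = 7.6560%.
1 + r = 1.07656 / 1.06600 = 1.009906
After-tax real rate = 1.009906 − 1 → 0.99%.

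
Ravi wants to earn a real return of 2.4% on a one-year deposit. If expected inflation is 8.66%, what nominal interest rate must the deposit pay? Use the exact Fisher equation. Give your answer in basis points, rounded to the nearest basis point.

1127 basis points

(1 + i) = (1 + r)(1 + π) = 1.02400 × 1.08660 = 1.1126784
i = 1.1126784 − 1, so the required nominal rate is 1127 basis points.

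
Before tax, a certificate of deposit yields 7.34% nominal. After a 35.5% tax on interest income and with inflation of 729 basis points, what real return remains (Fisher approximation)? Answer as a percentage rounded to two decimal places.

After-tax nominal return = 7.34% × (1 − 0.355) = 4.7343%.
r ≈ 4.7343% − 7.29% → -2.56%.

-2.56%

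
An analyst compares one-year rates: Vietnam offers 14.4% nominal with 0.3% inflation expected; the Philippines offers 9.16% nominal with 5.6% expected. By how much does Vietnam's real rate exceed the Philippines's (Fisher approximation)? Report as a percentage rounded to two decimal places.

10.54%

Vietnam: 14.4% − 0.3% = 14.100%
The Philippines: 9.16% − 5.6% = 3.560%
Differential = 10.540% → 10.54%.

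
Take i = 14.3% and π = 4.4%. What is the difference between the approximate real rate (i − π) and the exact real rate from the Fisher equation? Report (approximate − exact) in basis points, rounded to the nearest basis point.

42 basis points

Approximate: r ≈ 14.300% − 4.400% = 9.9000%
Exact: (1 + 0.1430)/(1 + 0.0440) − 1 = 9.4828%
Error = 9.9000% − 9.4828% = 0.4172% → 42 basis points.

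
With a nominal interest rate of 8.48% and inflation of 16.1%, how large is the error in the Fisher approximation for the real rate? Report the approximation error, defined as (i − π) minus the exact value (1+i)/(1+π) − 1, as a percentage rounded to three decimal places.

Approximate: r ≈ 8.480% − 16.100% = -7.6200%
Exact: (1 + 0.0848)/(1 + 0.1610) − 1 = -6.5633%
Error = -7.6200% − (-6.5633%) = -1.0567% → -1.057%.

-1.057%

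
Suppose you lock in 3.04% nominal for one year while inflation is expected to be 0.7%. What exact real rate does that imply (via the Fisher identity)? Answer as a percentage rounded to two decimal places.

2.32%

1 + r = 1.03040 / 1.00700 = 1.023237
r = 1.023237 − 1 = 2.3237%, i.e. 2.32%.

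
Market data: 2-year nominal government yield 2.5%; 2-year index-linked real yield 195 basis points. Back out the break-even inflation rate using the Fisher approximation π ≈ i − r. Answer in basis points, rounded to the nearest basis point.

55 basis points

π ≈ i − r = 2.5% − 1.95% → 55 basis points.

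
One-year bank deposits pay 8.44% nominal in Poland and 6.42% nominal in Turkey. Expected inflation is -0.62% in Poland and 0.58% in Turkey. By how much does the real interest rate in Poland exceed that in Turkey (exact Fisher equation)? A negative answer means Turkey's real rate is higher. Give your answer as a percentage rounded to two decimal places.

Poland: (1 + 0.0844)/(1 − 0.0062) − 1 = 9.1165%
Turkey: (1 + 0.0642)/(1 + 0.0058) − 1 = 5.8063%
Differential = 9.1165% − 5.8063% = 3.3102% → 3.31%.

3.31%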